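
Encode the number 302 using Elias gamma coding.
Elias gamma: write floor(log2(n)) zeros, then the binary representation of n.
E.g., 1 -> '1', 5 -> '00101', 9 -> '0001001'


num_bits = floor(log2(302)) + 1 = 9
leading_zeros = num_bits - 1 = 8
binary(302) = 100101110

Elias gamma(302) = '00000000' + '100101110' = 00000000100101110 (17 bits)


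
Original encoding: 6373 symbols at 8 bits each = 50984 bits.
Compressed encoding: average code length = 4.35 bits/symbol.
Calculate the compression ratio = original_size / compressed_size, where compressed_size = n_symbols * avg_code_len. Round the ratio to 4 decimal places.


original_size = n_symbols * orig_bits = 6373 * 8 = 50984 bits
compressed_size = n_symbols * avg_code_len = 6373 * 4.35 = 27722.55 bits
ratio = original_size / compressed_size = 50984 / 27722.55 = 1.8391

Compression ratio = 1.8391


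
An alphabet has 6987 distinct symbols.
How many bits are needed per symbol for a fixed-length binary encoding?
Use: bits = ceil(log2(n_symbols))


log2(6987) = 12.7705
Bracket: 2^12 = 4096 < 6987 <= 2^13 = 8192
So ceil(log2(6987)) = 13

bits = ceil(log2(6987)) = ceil(12.7705) = 13 bits


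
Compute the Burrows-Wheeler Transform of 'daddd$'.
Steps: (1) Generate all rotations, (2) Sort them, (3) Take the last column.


Rotations (sorted):
  0: $daddd -> last char: d
  1: addd$d -> last char: d
  2: d$dadd -> last char: d
  3: daddd$ -> last char: $
  4: dd$dad -> last char: d
  5: ddd$da -> last char: a


BWT = ddd$da


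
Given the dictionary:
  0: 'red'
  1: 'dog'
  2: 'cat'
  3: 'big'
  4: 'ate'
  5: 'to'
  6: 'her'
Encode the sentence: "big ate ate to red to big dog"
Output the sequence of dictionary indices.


Look up each word in the dictionary:
  'big' -> 3
  'ate' -> 4
  'ate' -> 4
  'to' -> 5
  'red' -> 0
  'to' -> 5
  'big' -> 3
  'dog' -> 1

Encoded: [3, 4, 4, 5, 0, 5, 3, 1]


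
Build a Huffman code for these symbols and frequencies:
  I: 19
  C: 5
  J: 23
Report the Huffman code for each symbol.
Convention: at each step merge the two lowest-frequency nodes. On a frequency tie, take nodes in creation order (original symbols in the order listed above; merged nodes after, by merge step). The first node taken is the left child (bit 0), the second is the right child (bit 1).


Huffman tree construction:
Step 1: Merge C(5) + I(19) = 24
Step 2: Merge J(23) + (C+I)(24) = 47
Read each symbol's code off the tree from the root (left child = 0, right child = 1).

Codes:
  I: 11 (length 2)
  C: 10 (length 2)
  J: 0 (length 1)
Average code length: 71/47 = 1.5106 bits/symbol


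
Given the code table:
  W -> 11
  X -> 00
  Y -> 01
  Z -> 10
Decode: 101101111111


Decoding:
10 -> Z
11 -> W
01 -> Y
11 -> W
11 -> W
11 -> W


Result: ZWYWWW


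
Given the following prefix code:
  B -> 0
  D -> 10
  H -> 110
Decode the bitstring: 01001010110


Decoding step by step:
Bits 0 -> B
Bits 10 -> D
Bits 0 -> B
Bits 10 -> D
Bits 10 -> D
Bits 110 -> H


Decoded message: BDBDDH


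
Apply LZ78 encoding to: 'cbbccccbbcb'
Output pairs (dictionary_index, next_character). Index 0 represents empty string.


LZ78 encoding steps:
Dictionary: {0: ''}
Step 1: w='' (idx 0), next='c' -> output (0, 'c'), add 'c' as idx 1
Step 2: w='' (idx 0), next='b' -> output (0, 'b'), add 'b' as idx 2
Step 3: w='b' (idx 2), next='c' -> output (2, 'c'), add 'bc' as idx 3
Step 4: w='c' (idx 1), next='c' -> output (1, 'c'), add 'cc' as idx 4
Step 5: w='c' (idx 1), next='b' -> output (1, 'b'), add 'cb' as idx 5
Step 6: w='bc' (idx 3), next='b' -> output (3, 'b'), add 'bcb' as idx 6


Encoded: [(0, 'c'), (0, 'b'), (2, 'c'), (1, 'c'), (1, 'b'), (3, 'b')]


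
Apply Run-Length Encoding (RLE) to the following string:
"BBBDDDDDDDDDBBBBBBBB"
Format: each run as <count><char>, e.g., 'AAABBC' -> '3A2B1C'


Scanning runs left to right:
  i=0: run of 'B' x 3 -> '3B'
  i=3: run of 'D' x 9 -> '9D'
  i=12: run of 'B' x 8 -> '8B'

RLE = 3B9D8B


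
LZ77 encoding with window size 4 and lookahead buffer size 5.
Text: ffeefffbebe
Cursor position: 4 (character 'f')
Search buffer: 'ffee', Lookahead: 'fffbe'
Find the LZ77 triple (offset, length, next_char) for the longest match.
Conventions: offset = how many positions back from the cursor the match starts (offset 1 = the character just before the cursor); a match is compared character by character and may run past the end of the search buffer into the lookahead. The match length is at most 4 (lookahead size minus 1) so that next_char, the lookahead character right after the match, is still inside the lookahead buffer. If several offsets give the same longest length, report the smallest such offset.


Try each offset into the search buffer:
  offset=1 (pos 3, char 'e'): match length 0
  offset=2 (pos 2, char 'e'): match length 0
  offset=3 (pos 1, char 'f'): match length 1
  offset=4 (pos 0, char 'f'): match length 2
Longest match has length 2 at offset 4.
next_char = character at position 4 + 2 = 6 -> 'f'

Best match: offset=4, length=2 (matching 'ff' starting at position 0)
LZ77 triple: (4, 2, 'f')


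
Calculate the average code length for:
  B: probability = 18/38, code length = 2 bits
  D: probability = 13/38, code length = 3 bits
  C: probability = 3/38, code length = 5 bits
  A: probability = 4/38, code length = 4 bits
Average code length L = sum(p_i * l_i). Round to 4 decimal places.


Weighted contributions p_i * l_i:
  B: (18/38) * 2 = 36/38
  D: (13/38) * 3 = 39/38
  C: (3/38) * 5 = 15/38
  A: (4/38) * 4 = 16/38
Sum = (36 + 39 + 15 + 16)/38 = 106/38

L = 106/38 = 2.7895 bits/symbol


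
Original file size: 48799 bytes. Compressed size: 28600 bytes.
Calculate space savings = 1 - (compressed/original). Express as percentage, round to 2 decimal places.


ratio = compressed/original = 28600/48799 = 0.586078
savings = 1 - ratio = 1 - 0.586078 = 0.413922
as a percentage: 0.413922 * 100 = 41.39%

Space savings = 1 - 28600/48799 = 41.39%


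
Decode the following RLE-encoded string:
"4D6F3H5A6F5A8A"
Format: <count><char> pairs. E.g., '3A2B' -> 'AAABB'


Expanding each <count><char> pair:
  4D -> 'DDDD'
  6F -> 'FFFFFF'
  3H -> 'HHH'
  5A -> 'AAAAA'
  6F -> 'FFFFFF'
  5A -> 'AAAAA'
  8A -> 'AAAAAAAA'

Decoded = DDDDFFFFFFHHHAAAAAFFFFFFAAAAAAAAAAAAA


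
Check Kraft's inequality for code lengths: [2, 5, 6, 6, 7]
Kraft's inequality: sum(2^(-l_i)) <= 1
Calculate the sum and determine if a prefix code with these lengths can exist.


Sum = 2^(-2) + 2^(-5) + 2^(-6) + 2^(-6) + 2^(-7)
    = 0.25 + 0.03125 + 0.015625 + 0.015625 + 0.0078125
    = 41/128 = 0.3203125
Since 0.3203125 <= 1, Kraft's inequality IS satisfied.
A prefix code with these lengths CAN exist.

Kraft sum = 0.3203125. Satisfied.


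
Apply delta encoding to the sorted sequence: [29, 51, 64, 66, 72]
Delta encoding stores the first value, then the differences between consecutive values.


First value: 29
Deltas:
  51 - 29 = 22
  64 - 51 = 13
  66 - 64 = 2
  72 - 66 = 6


Delta encoded: [29, 22, 13, 2, 6]


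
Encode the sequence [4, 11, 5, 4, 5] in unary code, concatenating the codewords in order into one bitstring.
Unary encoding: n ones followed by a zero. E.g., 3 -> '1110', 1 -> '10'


Encode each number as n ones followed by a terminating 0:
  4 -> 11110 (5 bits)
  11 -> 111111111110 (12 bits)
  5 -> 111110 (6 bits)
  4 -> 11110 (5 bits)
  5 -> 111110 (6 bits)
Total length = 5 + 12 + 6 + 5 + 6 = 34 bits.

Unary([4, 11, 5, 4, 5]) = 1111011111111111011111011110111110 (34 bits)


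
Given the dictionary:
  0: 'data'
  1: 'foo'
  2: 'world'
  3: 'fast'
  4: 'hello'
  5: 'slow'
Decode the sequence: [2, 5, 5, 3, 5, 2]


Look up each index in the dictionary:
  2 -> 'world'
  5 -> 'slow'
  5 -> 'slow'
  3 -> 'fast'
  5 -> 'slow'
  2 -> 'world'

Decoded: "world slow slow fast slow world"


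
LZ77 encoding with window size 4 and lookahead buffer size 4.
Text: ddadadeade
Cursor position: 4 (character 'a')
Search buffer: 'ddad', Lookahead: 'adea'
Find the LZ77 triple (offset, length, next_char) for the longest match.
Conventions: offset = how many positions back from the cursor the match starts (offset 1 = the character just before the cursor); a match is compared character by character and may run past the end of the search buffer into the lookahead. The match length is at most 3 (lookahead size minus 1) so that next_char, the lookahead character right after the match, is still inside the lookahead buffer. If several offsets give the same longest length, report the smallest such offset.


Try each offset into the search buffer:
  offset=1 (pos 3, char 'd'): match length 0
  offset=2 (pos 2, char 'a'): match length 2
  offset=3 (pos 1, char 'd'): match length 0
  offset=4 (pos 0, char 'd'): match length 0
Longest match has length 2 at offset 2.
next_char = character at position 4 + 2 = 6 -> 'e'

Best match: offset=2, length=2 (matching 'ad' starting at position 2)
LZ77 triple: (2, 2, 'e')


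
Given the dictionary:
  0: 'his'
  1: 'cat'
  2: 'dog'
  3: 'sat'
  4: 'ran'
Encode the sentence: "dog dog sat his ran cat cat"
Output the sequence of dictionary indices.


Look up each word in the dictionary:
  'dog' -> 2
  'dog' -> 2
  'sat' -> 3
  'his' -> 0
  'ran' -> 4
  'cat' -> 1
  'cat' -> 1

Encoded: [2, 2, 3, 0, 4, 1, 1]


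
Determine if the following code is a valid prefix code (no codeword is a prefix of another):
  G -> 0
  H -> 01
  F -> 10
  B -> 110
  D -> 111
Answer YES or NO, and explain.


Checking each pair (does one codeword prefix another?):
  G='0' vs H='01': prefix -- VIOLATION

NO -- this is NOT a valid prefix code. G (0) is a prefix of H (01).


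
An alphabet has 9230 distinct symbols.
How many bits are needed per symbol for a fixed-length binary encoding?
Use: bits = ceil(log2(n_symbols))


log2(9230) = 13.1721
Bracket: 2^13 = 8192 < 9230 <= 2^14 = 16384
So ceil(log2(9230)) = 14

bits = ceil(log2(9230)) = ceil(13.1721) = 14 bits


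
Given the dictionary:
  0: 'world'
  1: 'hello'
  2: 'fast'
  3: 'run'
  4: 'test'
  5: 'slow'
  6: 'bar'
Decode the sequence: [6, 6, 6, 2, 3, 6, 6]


Look up each index in the dictionary:
  6 -> 'bar'
  6 -> 'bar'
  6 -> 'bar'
  2 -> 'fast'
  3 -> 'run'
  6 -> 'bar'
  6 -> 'bar'

Decoded: "bar bar bar fast run bar bar"


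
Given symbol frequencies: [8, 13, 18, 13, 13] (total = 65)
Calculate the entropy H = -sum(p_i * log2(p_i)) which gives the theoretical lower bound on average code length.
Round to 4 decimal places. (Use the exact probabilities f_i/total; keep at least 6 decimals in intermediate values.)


Per-symbol terms -p_i * log2(p_i) with p_i = f_i/65:
  p = 8/65 = 0.123077: log2(p) = -3.022368, -p*log2(p) = 0.371984
  p = 13/65 = 0.200000: log2(p) = -2.321928, -p*log2(p) = 0.464386
  p = 18/65 = 0.276923: log2(p) = -1.852443, -p*log2(p) = 0.512984
  p = 13/65 = 0.200000: log2(p) = -2.321928, -p*log2(p) = 0.464386
  p = 13/65 = 0.200000: log2(p) = -2.321928, -p*log2(p) = 0.464386
H = 0.371984 + 0.464386 + 0.512984 + 0.464386 + 0.464386 = 2.278126

H = 2.2781 bits/symbol


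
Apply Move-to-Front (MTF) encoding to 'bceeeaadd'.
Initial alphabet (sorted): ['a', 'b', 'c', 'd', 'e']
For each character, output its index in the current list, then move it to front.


MTF encoding:
'b': index 1 in ['a', 'b', 'c', 'd', 'e'] -> ['b', 'a', 'c', 'd', 'e']
'c': index 2 in ['b', 'a', 'c', 'd', 'e'] -> ['c', 'b', 'a', 'd', 'e']
'e': index 4 in ['c', 'b', 'a', 'd', 'e'] -> ['e', 'c', 'b', 'a', 'd']
'e': index 0 in ['e', 'c', 'b', 'a', 'd'] -> ['e', 'c', 'b', 'a', 'd']
'e': index 0 in ['e', 'c', 'b', 'a', 'd'] -> ['e', 'c', 'b', 'a', 'd']
'a': index 3 in ['e', 'c', 'b', 'a', 'd'] -> ['a', 'e', 'c', 'b', 'd']
'a': index 0 in ['a', 'e', 'c', 'b', 'd'] -> ['a', 'e', 'c', 'b', 'd']
'd': index 4 in ['a', 'e', 'c', 'b', 'd'] -> ['d', 'a', 'e', 'c', 'b']
'd': index 0 in ['d', 'a', 'e', 'c', 'b'] -> ['d', 'a', 'e', 'c', 'b']


Output: [1, 2, 4, 0, 0, 3, 0, 4, 0]


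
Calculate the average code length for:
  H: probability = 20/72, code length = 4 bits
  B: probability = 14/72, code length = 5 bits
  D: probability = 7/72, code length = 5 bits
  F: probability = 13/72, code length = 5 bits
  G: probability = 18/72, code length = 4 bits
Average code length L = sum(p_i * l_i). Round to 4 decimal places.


Weighted contributions p_i * l_i:
  H: (20/72) * 4 = 80/72
  B: (14/72) * 5 = 70/72
  D: (7/72) * 5 = 35/72
  F: (13/72) * 5 = 65/72
  G: (18/72) * 4 = 72/72
Sum = (80 + 70 + 35 + 65 + 72)/72 = 322/72

L = 322/72 = 4.4722 bits/symbol


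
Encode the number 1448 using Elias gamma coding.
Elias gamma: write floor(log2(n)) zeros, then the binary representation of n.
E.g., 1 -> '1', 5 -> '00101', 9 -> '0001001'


num_bits = floor(log2(1448)) + 1 = 11
leading_zeros = num_bits - 1 = 10
binary(1448) = 10110101000

Elias gamma(1448) = '0000000000' + '10110101000' = 000000000010110101000 (21 bits)


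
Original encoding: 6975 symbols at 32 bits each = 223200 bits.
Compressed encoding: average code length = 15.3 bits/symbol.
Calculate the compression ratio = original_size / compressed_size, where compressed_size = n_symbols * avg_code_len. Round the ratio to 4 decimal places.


original_size = n_symbols * orig_bits = 6975 * 32 = 223200 bits
compressed_size = n_symbols * avg_code_len = 6975 * 15.3 = 106717.5 bits
ratio = original_size / compressed_size = 223200 / 106717.5 = 2.0915

Compression ratio = 2.0915


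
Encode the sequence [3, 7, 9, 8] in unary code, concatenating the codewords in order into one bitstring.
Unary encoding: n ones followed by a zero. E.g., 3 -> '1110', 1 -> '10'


Encode each number as n ones followed by a terminating 0:
  3 -> 1110 (4 bits)
  7 -> 11111110 (8 bits)
  9 -> 1111111110 (10 bits)
  8 -> 111111110 (9 bits)
Total length = 4 + 8 + 10 + 9 = 31 bits.

Unary([3, 7, 9, 8]) = 1110111111101111111110111111110 (31 bits)


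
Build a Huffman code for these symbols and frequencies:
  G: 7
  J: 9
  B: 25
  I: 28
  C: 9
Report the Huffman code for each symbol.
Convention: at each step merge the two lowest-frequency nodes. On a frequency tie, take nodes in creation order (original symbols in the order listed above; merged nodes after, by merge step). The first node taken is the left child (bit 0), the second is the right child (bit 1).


Huffman tree construction:
Step 1: Merge G(7) + J(9) = 16
Step 2: Merge C(9) + (G+J)(16) = 25
Step 3: Merge B(25) + (C+(G+J))(25) = 50
Step 4: Merge I(28) + (B+(C+(G+J)))(50) = 78
Read each symbol's code off the tree from the root (left child = 0, right child = 1).

Codes:
  G: 1110 (length 4)
  J: 1111 (length 4)
  B: 10 (length 2)
  I: 0 (length 1)
  C: 110 (length 3)
Average code length: 169/78 = 2.1667 bits/symbol


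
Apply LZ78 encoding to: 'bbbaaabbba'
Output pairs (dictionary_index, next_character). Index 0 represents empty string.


LZ78 encoding steps:
Dictionary: {0: ''}
Step 1: w='' (idx 0), next='b' -> output (0, 'b'), add 'b' as idx 1
Step 2: w='b' (idx 1), next='b' -> output (1, 'b'), add 'bb' as idx 2
Step 3: w='' (idx 0), next='a' -> output (0, 'a'), add 'a' as idx 3
Step 4: w='a' (idx 3), next='a' -> output (3, 'a'), add 'aa' as idx 4
Step 5: w='bb' (idx 2), next='b' -> output (2, 'b'), add 'bbb' as idx 5
Step 6: w='a' (idx 3), end of input -> output (3, '')


Encoded: [(0, 'b'), (1, 'b'), (0, 'a'), (3, 'a'), (2, 'b'), (3, '')]


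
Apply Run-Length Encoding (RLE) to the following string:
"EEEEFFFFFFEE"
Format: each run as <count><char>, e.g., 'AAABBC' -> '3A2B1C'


Scanning runs left to right:
  i=0: run of 'E' x 4 -> '4E'
  i=4: run of 'F' x 6 -> '6F'
  i=10: run of 'E' x 2 -> '2E'

RLE = 4E6F2E


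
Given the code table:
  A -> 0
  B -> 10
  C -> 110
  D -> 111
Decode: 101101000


Decoding:
10 -> B
110 -> C
10 -> B
0 -> A
0 -> A


Result: BCBAA


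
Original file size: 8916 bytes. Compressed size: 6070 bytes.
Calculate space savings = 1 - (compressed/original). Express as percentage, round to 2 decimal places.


ratio = compressed/original = 6070/8916 = 0.680799
savings = 1 - ratio = 1 - 0.680799 = 0.319201
as a percentage: 0.319201 * 100 = 31.92%

Space savings = 1 - 6070/8916 = 31.92%


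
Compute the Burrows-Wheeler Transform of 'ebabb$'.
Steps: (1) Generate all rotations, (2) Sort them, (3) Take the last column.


Rotations (sorted):
  0: $ebabb -> last char: b
  1: abb$eb -> last char: b
  2: b$ebab -> last char: b
  3: babb$e -> last char: e
  4: bb$eba -> last char: a
  5: ebabb$ -> last char: $


BWT = bbbea$


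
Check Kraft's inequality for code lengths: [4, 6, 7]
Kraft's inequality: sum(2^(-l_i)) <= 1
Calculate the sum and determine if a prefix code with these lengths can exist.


Sum = 2^(-4) + 2^(-6) + 2^(-7)
    = 0.0625 + 0.015625 + 0.0078125
    = 11/128 = 0.0859375
Since 0.0859375 <= 1, Kraft's inequality IS satisfied.
A prefix code with these lengths CAN exist.

Kraft sum = 0.0859375. Satisfied.


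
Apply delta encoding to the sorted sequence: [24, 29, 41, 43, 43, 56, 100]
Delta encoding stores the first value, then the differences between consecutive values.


First value: 24
Deltas:
  29 - 24 = 5
  41 - 29 = 12
  43 - 41 = 2
  43 - 43 = 0
  56 - 43 = 13
  100 - 56 = 44


Delta encoded: [24, 5, 12, 2, 0, 13, 44]


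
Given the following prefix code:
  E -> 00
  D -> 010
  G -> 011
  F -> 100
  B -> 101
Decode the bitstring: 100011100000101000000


Decoding step by step:
Bits 100 -> F
Bits 011 -> G
Bits 100 -> F
Bits 00 -> E
Bits 010 -> D
Bits 100 -> F
Bits 00 -> E
Bits 00 -> E


Decoded message: FGFEDFEE


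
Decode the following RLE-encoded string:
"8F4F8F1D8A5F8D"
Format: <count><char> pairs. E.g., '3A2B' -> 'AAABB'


Expanding each <count><char> pair:
  8F -> 'FFFFFFFF'
  4F -> 'FFFF'
  8F -> 'FFFFFFFF'
  1D -> 'D'
  8A -> 'AAAAAAAA'
  5F -> 'FFFFF'
  8D -> 'DDDDDDDD'

Decoded = FFFFFFFFFFFFFFFFFFFFDAAAAAAAAFFFFFDDDDDDDD


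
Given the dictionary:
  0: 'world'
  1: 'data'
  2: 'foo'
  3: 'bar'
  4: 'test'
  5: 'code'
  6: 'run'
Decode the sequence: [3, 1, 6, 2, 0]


Look up each index in the dictionary:
  3 -> 'bar'
  1 -> 'data'
  6 -> 'run'
  2 -> 'foo'
  0 -> 'world'

Decoded: "bar data run foo world"


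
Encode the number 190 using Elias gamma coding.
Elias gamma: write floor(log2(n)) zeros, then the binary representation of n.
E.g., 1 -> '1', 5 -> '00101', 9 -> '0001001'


num_bits = floor(log2(190)) + 1 = 8
leading_zeros = num_bits - 1 = 7
binary(190) = 10111110

Elias gamma(190) = '0000000' + '10111110' = 000000010111110 (15 bits)


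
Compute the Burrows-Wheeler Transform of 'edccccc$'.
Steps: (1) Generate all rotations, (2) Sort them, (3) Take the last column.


Rotations (sorted):
  0: $edccccc -> last char: c
  1: c$edcccc -> last char: c
  2: cc$edccc -> last char: c
  3: ccc$edcc -> last char: c
  4: cccc$edc -> last char: c
  5: ccccc$ed -> last char: d
  6: dccccc$e -> last char: e
  7: edccccc$ -> last char: $


BWT = cccccde$


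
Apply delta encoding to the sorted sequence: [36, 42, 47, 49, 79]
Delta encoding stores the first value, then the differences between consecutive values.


First value: 36
Deltas:
  42 - 36 = 6
  47 - 42 = 5
  49 - 47 = 2
  79 - 49 = 30


Delta encoded: [36, 6, 5, 2, 30]


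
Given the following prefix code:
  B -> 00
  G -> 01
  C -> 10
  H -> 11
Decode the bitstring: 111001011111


Decoding step by step:
Bits 11 -> H
Bits 10 -> C
Bits 01 -> G
Bits 01 -> G
Bits 11 -> H
Bits 11 -> H


Decoded message: HCGGHH


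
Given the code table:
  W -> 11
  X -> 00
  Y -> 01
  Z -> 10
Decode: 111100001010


Decoding:
11 -> W
11 -> W
00 -> X
00 -> X
10 -> Z
10 -> Z


Result: WWXXZZ


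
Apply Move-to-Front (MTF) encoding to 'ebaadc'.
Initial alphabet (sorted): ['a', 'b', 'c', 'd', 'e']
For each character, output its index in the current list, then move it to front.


MTF encoding:
'e': index 4 in ['a', 'b', 'c', 'd', 'e'] -> ['e', 'a', 'b', 'c', 'd']
'b': index 2 in ['e', 'a', 'b', 'c', 'd'] -> ['b', 'e', 'a', 'c', 'd']
'a': index 2 in ['b', 'e', 'a', 'c', 'd'] -> ['a', 'b', 'e', 'c', 'd']
'a': index 0 in ['a', 'b', 'e', 'c', 'd'] -> ['a', 'b', 'e', 'c', 'd']
'd': index 4 in ['a', 'b', 'e', 'c', 'd'] -> ['d', 'a', 'b', 'e', 'c']
'c': index 4 in ['d', 'a', 'b', 'e', 'c'] -> ['c', 'd', 'a', 'b', 'e']


Output: [4, 2, 2, 0, 4, 4]


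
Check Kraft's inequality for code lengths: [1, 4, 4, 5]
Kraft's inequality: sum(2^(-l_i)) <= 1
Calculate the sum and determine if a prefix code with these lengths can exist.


Sum = 2^(-1) + 2^(-4) + 2^(-4) + 2^(-5)
    = 0.5 + 0.0625 + 0.0625 + 0.03125
    = 21/32 = 0.65625
Since 0.65625 <= 1, Kraft's inequality IS satisfied.
A prefix code with these lengths CAN exist.

Kraft sum = 0.65625. Satisfied.


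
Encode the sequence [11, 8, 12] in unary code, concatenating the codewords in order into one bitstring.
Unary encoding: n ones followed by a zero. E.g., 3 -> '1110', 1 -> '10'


Encode each number as n ones followed by a terminating 0:
  11 -> 111111111110 (12 bits)
  8 -> 111111110 (9 bits)
  12 -> 1111111111110 (13 bits)
Total length = 12 + 9 + 13 = 34 bits.

Unary([11, 8, 12]) = 1111111111101111111101111111111110 (34 bits)


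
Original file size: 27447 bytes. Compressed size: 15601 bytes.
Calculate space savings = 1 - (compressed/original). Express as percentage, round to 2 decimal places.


ratio = compressed/original = 15601/27447 = 0.568405
savings = 1 - ratio = 1 - 0.568405 = 0.431595
as a percentage: 0.431595 * 100 = 43.16%

Space savings = 1 - 15601/27447 = 43.16%


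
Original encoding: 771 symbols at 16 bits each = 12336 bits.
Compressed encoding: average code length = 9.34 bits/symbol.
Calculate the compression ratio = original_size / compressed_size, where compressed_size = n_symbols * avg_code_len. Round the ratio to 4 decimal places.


original_size = n_symbols * orig_bits = 771 * 16 = 12336 bits
compressed_size = n_symbols * avg_code_len = 771 * 9.34 = 7201.14 bits
ratio = original_size / compressed_size = 12336 / 7201.14 = 1.7131

Compression ratio = 1.7131


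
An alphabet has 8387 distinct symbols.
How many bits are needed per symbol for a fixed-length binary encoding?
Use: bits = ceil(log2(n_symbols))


log2(8387) = 13.0339
Bracket: 2^13 = 8192 < 8387 <= 2^14 = 16384
So ceil(log2(8387)) = 14

bits = ceil(log2(8387)) = ceil(13.0339) = 14 bits


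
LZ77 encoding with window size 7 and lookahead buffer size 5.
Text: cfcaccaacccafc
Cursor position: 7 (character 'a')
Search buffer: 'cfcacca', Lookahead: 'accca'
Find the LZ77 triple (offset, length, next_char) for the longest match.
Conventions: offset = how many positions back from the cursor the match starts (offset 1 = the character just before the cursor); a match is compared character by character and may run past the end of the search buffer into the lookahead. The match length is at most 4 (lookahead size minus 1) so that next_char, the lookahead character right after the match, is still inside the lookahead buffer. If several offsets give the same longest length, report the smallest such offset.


Try each offset into the search buffer:
  offset=1 (pos 6, char 'a'): match length 1
  offset=2 (pos 5, char 'c'): match length 0
  offset=3 (pos 4, char 'c'): match length 0
  offset=4 (pos 3, char 'a'): match length 3
  offset=5 (pos 2, char 'c'): match length 0
  offset=6 (pos 1, char 'f'): match length 0
  offset=7 (pos 0, char 'c'): match length 0
Longest match has length 3 at offset 4.
next_char = character at position 7 + 3 = 10 -> 'c'

Best match: offset=4, length=3 (matching 'acc' starting at position 3)
LZ77 triple: (4, 3, 'c')


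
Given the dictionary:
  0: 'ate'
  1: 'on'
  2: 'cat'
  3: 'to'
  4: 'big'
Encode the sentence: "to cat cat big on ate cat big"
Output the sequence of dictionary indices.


Look up each word in the dictionary:
  'to' -> 3
  'cat' -> 2
  'cat' -> 2
  'big' -> 4
  'on' -> 1
  'ate' -> 0
  'cat' -> 2
  'big' -> 4

Encoded: [3, 2, 2, 4, 1, 0, 2, 4]


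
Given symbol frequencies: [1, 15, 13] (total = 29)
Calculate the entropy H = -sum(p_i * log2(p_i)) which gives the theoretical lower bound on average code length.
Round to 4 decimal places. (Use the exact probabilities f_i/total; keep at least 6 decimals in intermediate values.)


Per-symbol terms -p_i * log2(p_i) with p_i = f_i/29:
  p = 1/29 = 0.034483: log2(p) = -4.857981, -p*log2(p) = 0.167517
  p = 15/29 = 0.517241: log2(p) = -0.951090, -p*log2(p) = 0.491943
  p = 13/29 = 0.448276: log2(p) = -1.157541, -p*log2(p) = 0.518898
H = 0.167517 + 0.491943 + 0.518898 = 1.178358

H = 1.1784 bits/symbol


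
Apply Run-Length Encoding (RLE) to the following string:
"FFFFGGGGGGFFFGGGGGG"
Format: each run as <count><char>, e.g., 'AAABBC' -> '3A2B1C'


Scanning runs left to right:
  i=0: run of 'F' x 4 -> '4F'
  i=4: run of 'G' x 6 -> '6G'
  i=10: run of 'F' x 3 -> '3F'
  i=13: run of 'G' x 6 -> '6G'

RLE = 4F6G3F6G


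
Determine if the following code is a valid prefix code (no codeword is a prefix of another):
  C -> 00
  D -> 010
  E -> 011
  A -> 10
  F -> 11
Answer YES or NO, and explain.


Checking each pair (does one codeword prefix another?):
  C='00' vs D='010': no prefix
  C='00' vs E='011': no prefix
  C='00' vs A='10': no prefix
  C='00' vs F='11': no prefix
  D='010' vs C='00': no prefix
  D='010' vs E='011': no prefix
  D='010' vs A='10': no prefix
  D='010' vs F='11': no prefix
  E='011' vs C='00': no prefix
  E='011' vs D='010': no prefix
  E='011' vs A='10': no prefix
  E='011' vs F='11': no prefix
  A='10' vs C='00': no prefix
  A='10' vs D='010': no prefix
  A='10' vs E='011': no prefix
  A='10' vs F='11': no prefix
  F='11' vs C='00': no prefix
  F='11' vs D='010': no prefix
  F='11' vs E='011': no prefix
  F='11' vs A='10': no prefix
No violation found over all pairs.

YES -- this is a valid prefix code. No codeword is a prefix of any other codeword.


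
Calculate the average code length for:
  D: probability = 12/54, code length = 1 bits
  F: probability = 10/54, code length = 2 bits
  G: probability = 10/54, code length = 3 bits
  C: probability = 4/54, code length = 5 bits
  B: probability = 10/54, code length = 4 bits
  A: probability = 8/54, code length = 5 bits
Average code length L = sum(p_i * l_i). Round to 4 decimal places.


Weighted contributions p_i * l_i:
  D: (12/54) * 1 = 12/54
  F: (10/54) * 2 = 20/54
  G: (10/54) * 3 = 30/54
  C: (4/54) * 5 = 20/54
  B: (10/54) * 4 = 40/54
  A: (8/54) * 5 = 40/54
Sum = (12 + 20 + 30 + 20 + 40 + 40)/54 = 162/54

L = 162/54 = 3.0000 bits/symbol


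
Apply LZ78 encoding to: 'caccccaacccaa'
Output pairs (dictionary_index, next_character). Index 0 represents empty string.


LZ78 encoding steps:
Dictionary: {0: ''}
Step 1: w='' (idx 0), next='c' -> output (0, 'c'), add 'c' as idx 1
Step 2: w='' (idx 0), next='a' -> output (0, 'a'), add 'a' as idx 2
Step 3: w='c' (idx 1), next='c' -> output (1, 'c'), add 'cc' as idx 3
Step 4: w='cc' (idx 3), next='a' -> output (3, 'a'), add 'cca' as idx 4
Step 5: w='a' (idx 2), next='c' -> output (2, 'c'), add 'ac' as idx 5
Step 6: w='cca' (idx 4), next='a' -> output (4, 'a'), add 'ccaa' as idx 6


Encoded: [(0, 'c'), (0, 'a'), (1, 'c'), (3, 'a'), (2, 'c'), (4, 'a')]


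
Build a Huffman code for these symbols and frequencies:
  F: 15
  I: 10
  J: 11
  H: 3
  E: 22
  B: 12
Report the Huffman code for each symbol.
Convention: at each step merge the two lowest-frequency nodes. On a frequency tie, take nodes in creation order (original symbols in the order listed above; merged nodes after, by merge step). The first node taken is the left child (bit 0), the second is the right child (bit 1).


Huffman tree construction:
Step 1: Merge H(3) + I(10) = 13
Step 2: Merge J(11) + B(12) = 23
Step 3: Merge (H+I)(13) + F(15) = 28
Step 4: Merge E(22) + (J+B)(23) = 45
Step 5: Merge ((H+I)+F)(28) + (E+(J+B))(45) = 73
Read each symbol's code off the tree from the root (left child = 0, right child = 1).

Codes:
  F: 01 (length 2)
  I: 001 (length 3)
  J: 110 (length 3)
  H: 000 (length 3)
  E: 10 (length 2)
  B: 111 (length 3)
Average code length: 182/73 = 2.4932 bits/symbol


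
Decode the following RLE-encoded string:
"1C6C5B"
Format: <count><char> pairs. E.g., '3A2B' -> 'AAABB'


Expanding each <count><char> pair:
  1C -> 'C'
  6C -> 'CCCCCC'
  5B -> 'BBBBB'

Decoded = CCCCCCCBBBBB


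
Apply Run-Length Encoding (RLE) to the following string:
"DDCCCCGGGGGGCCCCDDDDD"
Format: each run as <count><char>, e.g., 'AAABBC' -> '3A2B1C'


Scanning runs left to right:
  i=0: run of 'D' x 2 -> '2D'
  i=2: run of 'C' x 4 -> '4C'
  i=6: run of 'G' x 6 -> '6G'
  i=12: run of 'C' x 4 -> '4C'
  i=16: run of 'D' x 5 -> '5D'

RLE = 2D4C6G4C5D


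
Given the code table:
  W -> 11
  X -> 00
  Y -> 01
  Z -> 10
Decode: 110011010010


Decoding:
11 -> W
00 -> X
11 -> W
01 -> Y
00 -> X
10 -> Z


Result: WXWYXZ


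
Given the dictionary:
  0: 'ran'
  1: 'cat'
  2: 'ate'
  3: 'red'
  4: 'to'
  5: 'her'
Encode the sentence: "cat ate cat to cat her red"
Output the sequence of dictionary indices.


Look up each word in the dictionary:
  'cat' -> 1
  'ate' -> 2
  'cat' -> 1
  'to' -> 4
  'cat' -> 1
  'her' -> 5
  'red' -> 3

Encoded: [1, 2, 1, 4, 1, 5, 3]


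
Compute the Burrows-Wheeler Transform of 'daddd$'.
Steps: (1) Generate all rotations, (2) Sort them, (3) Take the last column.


Rotations (sorted):
  0: $daddd -> last char: d
  1: addd$d -> last char: d
  2: d$dadd -> last char: d
  3: daddd$ -> last char: $
  4: dd$dad -> last char: d
  5: ddd$da -> last char: a


BWT = ddd$da


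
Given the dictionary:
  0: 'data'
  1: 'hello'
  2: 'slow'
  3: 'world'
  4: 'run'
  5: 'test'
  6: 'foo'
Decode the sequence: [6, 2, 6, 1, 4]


Look up each index in the dictionary:
  6 -> 'foo'
  2 -> 'slow'
  6 -> 'foo'
  1 -> 'hello'
  4 -> 'run'

Decoded: "foo slow foo hello run"


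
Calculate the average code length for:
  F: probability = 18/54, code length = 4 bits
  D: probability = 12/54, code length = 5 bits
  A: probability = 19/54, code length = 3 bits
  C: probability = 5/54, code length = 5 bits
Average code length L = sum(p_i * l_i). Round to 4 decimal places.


Weighted contributions p_i * l_i:
  F: (18/54) * 4 = 72/54
  D: (12/54) * 5 = 60/54
  A: (19/54) * 3 = 57/54
  C: (5/54) * 5 = 25/54
Sum = (72 + 60 + 57 + 25)/54 = 214/54

L = 214/54 = 3.9630 bits/symbol


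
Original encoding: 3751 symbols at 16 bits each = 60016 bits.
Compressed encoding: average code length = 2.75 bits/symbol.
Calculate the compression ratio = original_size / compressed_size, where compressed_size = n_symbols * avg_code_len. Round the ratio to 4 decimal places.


original_size = n_symbols * orig_bits = 3751 * 16 = 60016 bits
compressed_size = n_symbols * avg_code_len = 3751 * 2.75 = 10315.25 bits
ratio = original_size / compressed_size = 60016 / 10315.25 = 5.8182

Compression ratio = 5.8182


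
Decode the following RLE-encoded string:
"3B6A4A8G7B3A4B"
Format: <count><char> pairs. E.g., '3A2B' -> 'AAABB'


Expanding each <count><char> pair:
  3B -> 'BBB'
  6A -> 'AAAAAA'
  4A -> 'AAAA'
  8G -> 'GGGGGGGG'
  7B -> 'BBBBBBB'
  3A -> 'AAA'
  4B -> 'BBBB'

Decoded = BBBAAAAAAAAAAGGGGGGGGBBBBBBBAAABBBB


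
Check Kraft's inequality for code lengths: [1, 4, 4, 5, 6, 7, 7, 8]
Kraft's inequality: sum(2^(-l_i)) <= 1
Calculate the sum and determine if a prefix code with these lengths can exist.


Sum = 2^(-1) + 2^(-4) + 2^(-4) + 2^(-5) + 2^(-6) + 2^(-7) + 2^(-7) + 2^(-8)
    = 0.5 + 0.0625 + 0.0625 + 0.03125 + 0.015625 + 0.0078125 + 0.0078125 + 0.00390625
    = 177/256 = 0.69140625
Since 0.69140625 <= 1, Kraft's inequality IS satisfied.
A prefix code with these lengths CAN exist.

Kraft sum = 0.69140625. Satisfied.


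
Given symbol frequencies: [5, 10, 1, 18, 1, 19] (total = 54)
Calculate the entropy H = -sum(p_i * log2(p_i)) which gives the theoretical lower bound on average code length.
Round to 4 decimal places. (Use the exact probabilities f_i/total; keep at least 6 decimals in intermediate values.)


Per-symbol terms -p_i * log2(p_i) with p_i = f_i/54:
  p = 5/54 = 0.092593: log2(p) = -3.432959, -p*log2(p) = 0.317867
  p = 10/54 = 0.185185: log2(p) = -2.432959, -p*log2(p) = 0.450548
  p = 1/54 = 0.018519: log2(p) = -5.754888, -p*log2(p) = 0.106572
  p = 18/54 = 0.333333: log2(p) = -1.584963, -p*log2(p) = 0.528321
  p = 1/54 = 0.018519: log2(p) = -5.754888, -p*log2(p) = 0.106572
  p = 19/54 = 0.351852: log2(p) = -1.506960, -p*log2(p) = 0.530227
H = 0.317867 + 0.450548 + 0.106572 + 0.528321 + 0.106572 + 0.530227 = 2.040107

H = 2.0401 bits/symbol


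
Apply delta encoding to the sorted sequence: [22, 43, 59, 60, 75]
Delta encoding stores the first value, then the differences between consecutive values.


First value: 22
Deltas:
  43 - 22 = 21
  59 - 43 = 16
  60 - 59 = 1
  75 - 60 = 15


Delta encoded: [22, 21, 16, 1, 15]


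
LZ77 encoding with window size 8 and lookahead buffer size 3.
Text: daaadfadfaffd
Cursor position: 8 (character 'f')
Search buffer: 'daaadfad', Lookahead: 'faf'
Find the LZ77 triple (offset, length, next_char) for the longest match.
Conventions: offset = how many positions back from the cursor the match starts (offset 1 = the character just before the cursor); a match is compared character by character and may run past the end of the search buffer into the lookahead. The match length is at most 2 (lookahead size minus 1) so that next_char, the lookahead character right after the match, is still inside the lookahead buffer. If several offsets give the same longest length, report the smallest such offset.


Try each offset into the search buffer:
  offset=1 (pos 7, char 'd'): match length 0
  offset=2 (pos 6, char 'a'): match length 0
  offset=3 (pos 5, char 'f'): match length 2
  offset=4 (pos 4, char 'd'): match length 0
  offset=5 (pos 3, char 'a'): match length 0
  offset=6 (pos 2, char 'a'): match length 0
  offset=7 (pos 1, char 'a'): match length 0
  offset=8 (pos 0, char 'd'): match length 0
Longest match has length 2 at offset 3.
next_char = character at position 8 + 2 = 10 -> 'f'

Best match: offset=3, length=2 (matching 'fa' starting at position 5)
LZ77 triple: (3, 2, 'f')


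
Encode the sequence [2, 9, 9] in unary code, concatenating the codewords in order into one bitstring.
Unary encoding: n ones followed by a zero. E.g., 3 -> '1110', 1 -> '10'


Encode each number as n ones followed by a terminating 0:
  2 -> 110 (3 bits)
  9 -> 1111111110 (10 bits)
  9 -> 1111111110 (10 bits)
Total length = 3 + 10 + 10 = 23 bits.

Unary([2, 9, 9]) = 11011111111101111111110 (23 bits)


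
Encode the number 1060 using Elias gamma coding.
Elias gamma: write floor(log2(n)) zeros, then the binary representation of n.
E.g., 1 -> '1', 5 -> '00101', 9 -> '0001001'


num_bits = floor(log2(1060)) + 1 = 11
leading_zeros = num_bits - 1 = 10
binary(1060) = 10000100100

Elias gamma(1060) = '0000000000' + '10000100100' = 000000000010000100100 (21 bits)


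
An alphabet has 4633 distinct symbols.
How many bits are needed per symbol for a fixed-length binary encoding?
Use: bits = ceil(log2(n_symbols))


log2(4633) = 12.1777
Bracket: 2^12 = 4096 < 4633 <= 2^13 = 8192
So ceil(log2(4633)) = 13

bits = ceil(log2(4633)) = ceil(12.1777) = 13 bits


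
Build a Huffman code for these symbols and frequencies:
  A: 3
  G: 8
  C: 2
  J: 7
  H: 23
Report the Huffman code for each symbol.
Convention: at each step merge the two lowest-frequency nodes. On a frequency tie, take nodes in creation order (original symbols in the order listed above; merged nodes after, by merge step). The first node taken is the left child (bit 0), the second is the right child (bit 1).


Huffman tree construction:
Step 1: Merge C(2) + A(3) = 5
Step 2: Merge (C+A)(5) + J(7) = 12
Step 3: Merge G(8) + ((C+A)+J)(12) = 20
Step 4: Merge (G+((C+A)+J))(20) + H(23) = 43
Read each symbol's code off the tree from the root (left child = 0, right child = 1).

Codes:
  A: 0101 (length 4)
  G: 00 (length 2)
  C: 0100 (length 4)
  J: 011 (length 3)
  H: 1 (length 1)
Average code length: 80/43 = 1.8605 bits/symbol


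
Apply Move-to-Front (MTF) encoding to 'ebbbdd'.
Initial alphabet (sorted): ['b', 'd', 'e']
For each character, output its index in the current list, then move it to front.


MTF encoding:
'e': index 2 in ['b', 'd', 'e'] -> ['e', 'b', 'd']
'b': index 1 in ['e', 'b', 'd'] -> ['b', 'e', 'd']
'b': index 0 in ['b', 'e', 'd'] -> ['b', 'e', 'd']
'b': index 0 in ['b', 'e', 'd'] -> ['b', 'e', 'd']
'd': index 2 in ['b', 'e', 'd'] -> ['d', 'b', 'e']
'd': index 0 in ['d', 'b', 'e'] -> ['d', 'b', 'e']


Output: [2, 1, 0, 0, 2, 0]


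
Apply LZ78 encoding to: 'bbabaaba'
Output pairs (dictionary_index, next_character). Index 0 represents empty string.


LZ78 encoding steps:
Dictionary: {0: ''}
Step 1: w='' (idx 0), next='b' -> output (0, 'b'), add 'b' as idx 1
Step 2: w='b' (idx 1), next='a' -> output (1, 'a'), add 'ba' as idx 2
Step 3: w='ba' (idx 2), next='a' -> output (2, 'a'), add 'baa' as idx 3
Step 4: w='ba' (idx 2), end of input -> output (2, '')


Encoded: [(0, 'b'), (1, 'a'), (2, 'a'), (2, '')]


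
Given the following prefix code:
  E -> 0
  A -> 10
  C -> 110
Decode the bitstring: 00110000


Decoding step by step:
Bits 0 -> E
Bits 0 -> E
Bits 110 -> C
Bits 0 -> E
Bits 0 -> E
Bits 0 -> E


Decoded message: EECEEE


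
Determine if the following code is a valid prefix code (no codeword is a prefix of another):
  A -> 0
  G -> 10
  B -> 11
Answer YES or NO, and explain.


Checking each pair (does one codeword prefix another?):
  A='0' vs G='10': no prefix
  A='0' vs B='11': no prefix
  G='10' vs A='0': no prefix
  G='10' vs B='11': no prefix
  B='11' vs A='0': no prefix
  B='11' vs G='10': no prefix
No violation found over all pairs.

YES -- this is a valid prefix code. No codeword is a prefix of any other codeword.


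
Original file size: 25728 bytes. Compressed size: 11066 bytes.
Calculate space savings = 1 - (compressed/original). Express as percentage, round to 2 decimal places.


ratio = compressed/original = 11066/25728 = 0.430115
savings = 1 - ratio = 1 - 0.430115 = 0.569885
as a percentage: 0.569885 * 100 = 56.99%

Space savings = 1 - 11066/25728 = 56.99%


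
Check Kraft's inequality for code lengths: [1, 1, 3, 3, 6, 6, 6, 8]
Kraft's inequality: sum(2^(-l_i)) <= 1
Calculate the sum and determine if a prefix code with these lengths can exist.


Sum = 2^(-1) + 2^(-1) + 2^(-3) + 2^(-3) + 2^(-6) + 2^(-6) + 2^(-6) + 2^(-8)
    = 0.5 + 0.5 + 0.125 + 0.125 + 0.015625 + 0.015625 + 0.015625 + 0.00390625
    = 333/256 = 1.30078125
Since 1.30078125 > 1, Kraft's inequality is NOT satisfied.
A prefix code with these lengths CANNOT exist.

Kraft sum = 1.30078125. Not satisfied.


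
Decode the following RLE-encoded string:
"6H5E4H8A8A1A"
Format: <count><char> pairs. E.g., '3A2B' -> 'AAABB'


Expanding each <count><char> pair:
  6H -> 'HHHHHH'
  5E -> 'EEEEE'
  4H -> 'HHHH'
  8A -> 'AAAAAAAA'
  8A -> 'AAAAAAAA'
  1A -> 'A'

Decoded = HHHHHHEEEEEHHHHAAAAAAAAAAAAAAAAA


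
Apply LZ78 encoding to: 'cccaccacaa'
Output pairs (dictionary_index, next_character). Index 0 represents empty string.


LZ78 encoding steps:
Dictionary: {0: ''}
Step 1: w='' (idx 0), next='c' -> output (0, 'c'), add 'c' as idx 1
Step 2: w='c' (idx 1), next='c' -> output (1, 'c'), add 'cc' as idx 2
Step 3: w='' (idx 0), next='a' -> output (0, 'a'), add 'a' as idx 3
Step 4: w='cc' (idx 2), next='a' -> output (2, 'a'), add 'cca' as idx 4
Step 5: w='c' (idx 1), next='a' -> output (1, 'a'), add 'ca' as idx 5
Step 6: w='a' (idx 3), end of input -> output (3, '')


Encoded: [(0, 'c'), (1, 'c'), (0, 'a'), (2, 'a'), (1, 'a'), (3, '')]


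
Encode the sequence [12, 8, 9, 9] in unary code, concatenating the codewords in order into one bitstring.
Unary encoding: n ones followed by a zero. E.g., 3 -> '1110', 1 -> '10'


Encode each number as n ones followed by a terminating 0:
  12 -> 1111111111110 (13 bits)
  8 -> 111111110 (9 bits)
  9 -> 1111111110 (10 bits)
  9 -> 1111111110 (10 bits)
Total length = 13 + 9 + 10 + 10 = 42 bits.

Unary([12, 8, 9, 9]) = 111111111111011111111011111111101111111110 (42 bits)


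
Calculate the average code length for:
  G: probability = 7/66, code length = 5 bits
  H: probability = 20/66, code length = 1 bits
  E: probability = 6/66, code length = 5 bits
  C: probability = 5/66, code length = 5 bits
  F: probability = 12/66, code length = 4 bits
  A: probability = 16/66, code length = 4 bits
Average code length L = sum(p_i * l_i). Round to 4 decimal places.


Weighted contributions p_i * l_i:
  G: (7/66) * 5 = 35/66
  H: (20/66) * 1 = 20/66
  E: (6/66) * 5 = 30/66
  C: (5/66) * 5 = 25/66
  F: (12/66) * 4 = 48/66
  A: (16/66) * 4 = 64/66
Sum = (35 + 20 + 30 + 25 + 48 + 64)/66 = 222/66

L = 222/66 = 3.3636 bits/symbol
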